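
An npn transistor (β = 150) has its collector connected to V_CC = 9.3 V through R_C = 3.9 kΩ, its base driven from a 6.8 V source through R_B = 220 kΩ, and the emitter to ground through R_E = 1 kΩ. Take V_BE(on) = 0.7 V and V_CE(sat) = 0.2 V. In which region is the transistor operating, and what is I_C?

Assume active: I_B = (6.8 − 0.7)/(220 + 151×1) = 0.0164 mA, I_C = β·I_B = 2.47 mA.
Then V_CE = 9.3 − 2.47×3.9 − 2.48×1 = -2.8 V < 0.2 V — the active assumption fails.
Re-solve with V_CE = 0.2 V. KCL at the emitter: V_E/R_E = (V_BB−0.7−V_E)/R_B + (V_CC−0.2−V_E)/R_C, giving V_E = 1.87 V.
I_C = (V_CC − 0.2 − V_E)/R_C = (9.1 − 1.87)/3.9 = 1.85 mA.
Check: I_B = (6.1 − 1.87)/220 = 0.0192 mA, and β·I_B = 2.88 mA > I_C, confirming saturation.

saturation; I_C ≈ 1.9 mA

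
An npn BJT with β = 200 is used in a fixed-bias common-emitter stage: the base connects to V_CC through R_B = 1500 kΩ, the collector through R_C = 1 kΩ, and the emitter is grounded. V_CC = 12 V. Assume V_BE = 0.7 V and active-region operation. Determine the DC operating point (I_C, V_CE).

I_C ≈ 1.5 mA, V_CE ≈ 10 V

Base loop: V_CC = I_B·R_B + V_BE, so I_B = (12 − 0.7)/1500 kΩ = 0.00753 mA.
In the active region I_C = β·I_B = 200 × 0.00753 = 1.51 mA.
Collector loop: V_CE = V_CC − I_C·R_C = 12 − 1.51×1 = 10.5 V.
Since V_CE = 10.5 V > V_CE(sat) ≈ 0.2 V, the transistor is in the active region as assumed.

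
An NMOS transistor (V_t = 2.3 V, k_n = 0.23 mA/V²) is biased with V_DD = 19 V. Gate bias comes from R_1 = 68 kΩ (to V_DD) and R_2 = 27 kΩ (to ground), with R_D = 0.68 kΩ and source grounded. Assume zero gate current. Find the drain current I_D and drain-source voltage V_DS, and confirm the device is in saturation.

I_D ≈ 1.1 mA, V_DS ≈ 18 V

V_G = V_DD·R_2/(R_1+R_2) = 19×27/95 = 5.4 V. With the source grounded, V_GS = V_G = 5.4 V.
Assume saturation: I_D = (k_n/2)(V_GS − V_t)² = (0.23/2)×(5.4 − 2.3)² = 0.115×3.1² = 1.11 mA.
V_DS = V_DD − I_D·R_D = 19 − 1.11×0.68 = 18.2 V.
Saturation requires V_DS ≥ V_GS − V_t = 3.1 V; 18.2 ≥ 3.1 ✓.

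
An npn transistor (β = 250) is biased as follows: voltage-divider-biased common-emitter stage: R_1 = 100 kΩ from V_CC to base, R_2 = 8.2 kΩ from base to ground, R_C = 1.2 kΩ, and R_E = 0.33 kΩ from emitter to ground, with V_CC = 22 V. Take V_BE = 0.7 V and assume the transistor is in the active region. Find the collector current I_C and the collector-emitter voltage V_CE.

I_C ≈ 2.7 mA, V_CE ≈ 18 V

Thevenize the base divider: V_Th = V_CC·R_2/(R_1+R_2) = 22×8.2/108 = 1.67 V, R_Th = R_1‖R_2 = 7.58 kΩ.
Base-emitter loop: V_Th = I_B·R_Th + V_BE + (β+1)I_B·R_E, so I_B = (1.67 − 0.7) / (7.58 + 251×0.33) = 0.0107 mA.
I_C = β·I_B = 250×0.0107 = 2.67 mA, and I_E = (β+1)I_B = 2.69 mA.
V_CE = V_CC − I_C·R_C − I_E·R_E = 22 − 2.67×1.2 − 2.69×0.33 = 17.9 V.
V_CE = 17.9 V > 0.2 V confirms active-region operation.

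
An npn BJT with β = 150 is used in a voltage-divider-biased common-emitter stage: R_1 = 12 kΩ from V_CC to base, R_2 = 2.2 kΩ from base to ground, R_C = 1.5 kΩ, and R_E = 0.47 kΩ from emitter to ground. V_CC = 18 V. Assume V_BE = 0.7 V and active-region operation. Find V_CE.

V_CE ≈ 9.5 V

Thevenize the base divider: V_Th = V_CC·R_2/(R_1+R_2) = 18×2.2/14.2 = 2.79 V, R_Th = R_1‖R_2 = 1.86 kΩ.
Base-emitter loop: V_Th = I_B·R_Th + V_BE + (β+1)I_B·R_E, so I_B = (2.79 − 0.7) / (1.86 + 151×0.47) = 0.0287 mA.
I_C = β·I_B = 150×0.0287 = 4.3 mA, and I_E = (β+1)I_B = 4.33 mA.
V_CE = V_CC − I_C·R_C − I_E·R_E = 18 − 4.3×1.5 − 4.33×0.47 = 9.51 V.
V_CE = 9.51 V > 0.2 V confirms active-region operation.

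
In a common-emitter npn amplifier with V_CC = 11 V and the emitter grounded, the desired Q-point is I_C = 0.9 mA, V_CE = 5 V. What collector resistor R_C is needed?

R_C ≈ 6.7 kΩ

Collector loop: V_CC = I_C·R_C + V_CE.
R_C = (V_CC − V_CE)/I_C = (11 − 5)/0.9 = 6.67 kΩ.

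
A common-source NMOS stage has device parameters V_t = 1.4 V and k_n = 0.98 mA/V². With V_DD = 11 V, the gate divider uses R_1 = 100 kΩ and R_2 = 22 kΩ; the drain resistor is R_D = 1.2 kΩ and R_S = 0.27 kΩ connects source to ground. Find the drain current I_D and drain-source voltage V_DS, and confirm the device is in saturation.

I_D ≈ 0.15 mA, V_DS ≈ 11 V

V_G = V_DD·R_2/(R_1+R_2) = 11×22/122 = 1.98 V.
Assume saturation: I_D = (k_n/2)(V_GS − V_t)² with V_GS = V_G − I_D·R_S = 1.98 − 0.27·I_D.
Substituting gives 0.0357·I_D² − 1.15·I_D + 0.167 = 0, with roots I_D = 0.145 or 32.2 mA.
The root I_D = 32.2 mA gives V_GS = -6.7 V ≤ V_t, so take I_D = 0.145 mA.
Then V_GS = 1.94 V and V_DS = V_DD − I_D(R_D+R_S) = 11 − 0.145×1.47 = 10.8 V.
Saturation requires V_DS ≥ V_GS − V_t = 0.544 V; 10.8 ≥ 0.544 ✓.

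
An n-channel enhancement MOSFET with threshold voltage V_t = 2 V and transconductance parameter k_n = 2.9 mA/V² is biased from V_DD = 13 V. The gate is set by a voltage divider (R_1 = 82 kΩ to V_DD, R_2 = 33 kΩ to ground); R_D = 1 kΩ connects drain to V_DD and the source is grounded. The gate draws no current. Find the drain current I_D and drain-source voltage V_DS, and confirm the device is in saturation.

V_G = V_DD·R_2/(R_1+R_2) = 13×33/115 = 3.73 V. With the source grounded, V_GS = V_G = 3.73 V.
Assume saturation: I_D = (k_n/2)(V_GS − V_t)² = (2.9/2)×(3.73 − 2)² = 1.45×1.73² = 4.34 mA.
V_DS = V_DD − I_D·R_D = 13 − 4.34×1 = 8.66 V.
Saturation requires V_DS ≥ V_GS − V_t = 1.73 V; 8.66 ≥ 1.73 ✓.

I_D ≈ 4.3 mA, V_DS ≈ 8.7 V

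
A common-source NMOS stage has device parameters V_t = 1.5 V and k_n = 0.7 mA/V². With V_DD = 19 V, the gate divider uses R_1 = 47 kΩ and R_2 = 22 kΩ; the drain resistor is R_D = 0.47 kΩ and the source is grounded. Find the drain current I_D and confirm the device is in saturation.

V_G = V_DD·R_2/(R_1+R_2) = 19×22/69 = 6.06 V. With the source grounded, V_GS = V_G = 6.06 V.
Assume saturation: I_D = (k_n/2)(V_GS − V_t)² = (0.7/2)×(6.06 − 1.5)² = 0.35×4.56² = 7.27 mA.
V_DS = V_DD − I_D·R_D = 19 − 7.27×0.47 = 15.6 V.
Saturation requires V_DS ≥ V_GS − V_t = 4.56 V; 15.6 ≥ 4.56 ✓.

I_D ≈ 7.3 mA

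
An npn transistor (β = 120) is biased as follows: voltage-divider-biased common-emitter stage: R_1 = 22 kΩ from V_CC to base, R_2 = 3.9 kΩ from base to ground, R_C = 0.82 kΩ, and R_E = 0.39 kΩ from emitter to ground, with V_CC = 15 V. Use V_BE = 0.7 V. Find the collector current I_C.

I_C ≈ 3.7 mA

Thevenize the base divider: V_Th = V_CC·R_2/(R_1+R_2) = 15×3.9/25.9 = 2.26 V, R_Th = R_1‖R_2 = 3.31 kΩ.
Base-emitter loop: V_Th = I_B·R_Th + V_BE + (β+1)I_B·R_E, so I_B = (2.26 − 0.7) / (3.31 + 121×0.39) = 0.0309 mA.
I_C = β·I_B = 120×0.0309 = 3.7 mA, and I_E = (β+1)I_B = 3.73 mA.
V_CE = V_CC − I_C·R_C − I_E·R_E = 15 − 3.7×0.82 − 3.73×0.39 = 10.5 V.
V_CE = 10.5 V > 0.2 V confirms active-region operation.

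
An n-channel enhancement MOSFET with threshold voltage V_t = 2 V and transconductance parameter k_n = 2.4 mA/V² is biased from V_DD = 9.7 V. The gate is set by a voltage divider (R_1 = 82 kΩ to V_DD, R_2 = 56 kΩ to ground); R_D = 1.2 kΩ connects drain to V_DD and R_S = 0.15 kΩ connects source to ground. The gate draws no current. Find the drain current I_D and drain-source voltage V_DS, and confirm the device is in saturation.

I_D ≈ 2.8 mA, V_DS ≈ 6 V

V_G = V_DD·R_2/(R_1+R_2) = 9.7×56/138 = 3.94 V.
Assume saturation: I_D = (k_n/2)(V_GS − V_t)² with V_GS = V_G − I_D·R_S = 3.94 − 0.15·I_D.
Substituting gives 0.027·I_D² − 1.7·I_D + 4.5 = 0, with roots I_D = 2.77 or 60.1 mA.
The root I_D = 60.1 mA gives V_GS = -5.08 V ≤ V_t, so take I_D = 2.77 mA.
Then V_GS = 3.52 V and V_DS = V_DD − I_D(R_D+R_S) = 9.7 − 2.77×1.35 = 5.96 V.
Saturation requires V_DS ≥ V_GS − V_t = 1.52 V; 5.96 ≥ 1.52 ✓.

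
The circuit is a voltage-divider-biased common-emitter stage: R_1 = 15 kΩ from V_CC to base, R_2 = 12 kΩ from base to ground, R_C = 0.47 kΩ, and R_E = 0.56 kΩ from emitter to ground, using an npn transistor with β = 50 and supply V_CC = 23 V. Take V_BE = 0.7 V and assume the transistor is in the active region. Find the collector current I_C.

Thevenize the base divider: V_Th = V_CC·R_2/(R_1+R_2) = 23×12/27 = 10.2 V, R_Th = R_1‖R_2 = 6.67 kΩ.
Base-emitter loop: V_Th = I_B·R_Th + V_BE + (β+1)I_B·R_E, so I_B = (10.2 − 0.7) / (6.67 + 51×0.56) = 0.27 mA.
I_C = β·I_B = 50×0.27 = 13.5 mA, and I_E = (β+1)I_B = 13.8 mA.
V_CE = V_CC − I_C·R_C − I_E·R_E = 23 − 13.5×0.47 − 13.8×0.56 = 8.93 V.
V_CE = 8.93 V > 0.2 V confirms active-region operation.

I_C ≈ 14 mA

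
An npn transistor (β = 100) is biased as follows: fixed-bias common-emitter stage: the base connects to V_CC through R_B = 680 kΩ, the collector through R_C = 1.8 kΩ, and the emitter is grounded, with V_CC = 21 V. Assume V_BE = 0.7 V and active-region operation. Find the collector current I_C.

I_C ≈ 3 mA

Base loop: V_CC = I_B·R_B + V_BE, so I_B = (21 − 0.7)/680 kΩ = 0.0299 mA.
In the active region I_C = β·I_B = 100 × 0.0299 = 2.99 mA.
Collector loop: V_CE = V_CC − I_C·R_C = 21 − 2.99×1.8 = 15.6 V.
Since V_CE = 15.6 V > V_CE(sat) ≈ 0.2 V, the transistor is in the active region as assumed.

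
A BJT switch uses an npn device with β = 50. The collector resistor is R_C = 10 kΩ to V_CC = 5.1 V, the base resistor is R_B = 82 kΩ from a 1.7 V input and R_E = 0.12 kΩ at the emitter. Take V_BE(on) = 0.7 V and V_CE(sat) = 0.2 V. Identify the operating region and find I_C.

Assume active: I_B = (1.7 − 0.7)/(82 + 51×0.12) = 0.0113 mA, I_C = β·I_B = 0.567 mA.
Then V_CE = 5.1 − 0.567×10 − 0.579×0.12 = -0.644 V < 0.2 V — the active assumption fails.
Re-solve with V_CE = 0.2 V. KCL at the emitter: V_E/R_E = (V_BB−0.7−V_E)/R_B + (V_CC−0.2−V_E)/R_C, giving V_E = 0.0595 V.
I_C = (V_CC − 0.2 − V_E)/R_C = (4.9 − 0.0595)/10 = 0.484 mA.
Check: I_B = (1 − 0.0595)/82 = 0.0115 mA, and β·I_B = 0.573 mA > I_C, confirming saturation.

saturation; I_C ≈ 0.48 mA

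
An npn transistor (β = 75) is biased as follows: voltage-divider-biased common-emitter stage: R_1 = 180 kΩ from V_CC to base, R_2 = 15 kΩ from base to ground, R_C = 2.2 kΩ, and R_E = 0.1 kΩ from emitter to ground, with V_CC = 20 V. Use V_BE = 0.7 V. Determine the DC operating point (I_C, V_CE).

I_C ≈ 2.9 mA, V_CE ≈ 13 V

Thevenize the base divider: V_Th = V_CC·R_2/(R_1+R_2) = 20×15/195 = 1.54 V, R_Th = R_1‖R_2 = 13.8 kΩ.
Base-emitter loop: V_Th = I_B·R_Th + V_BE + (β+1)I_B·R_E, so I_B = (1.54 − 0.7) / (13.8 + 76×0.1) = 0.0391 mA.
I_C = β·I_B = 75×0.0391 = 2.93 mA, and I_E = (β+1)I_B = 2.97 mA.
V_CE = V_CC − I_C·R_C − I_E·R_E = 20 − 2.93×2.2 − 2.97×0.1 = 13.3 V.
V_CE = 13.3 V > 0.2 V confirms active-region operation.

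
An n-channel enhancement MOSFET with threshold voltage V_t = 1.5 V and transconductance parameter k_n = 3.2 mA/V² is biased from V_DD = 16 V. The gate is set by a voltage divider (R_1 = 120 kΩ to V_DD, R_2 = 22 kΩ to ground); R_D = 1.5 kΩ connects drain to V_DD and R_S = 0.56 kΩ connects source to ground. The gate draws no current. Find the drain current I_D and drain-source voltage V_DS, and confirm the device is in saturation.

I_D ≈ 0.63 mA, V_DS ≈ 15 V

V_G = V_DD·R_2/(R_1+R_2) = 16×22/142 = 2.48 V.
Assume saturation: I_D = (k_n/2)(V_GS − V_t)² with V_GS = V_G − I_D·R_S = 2.48 − 0.56·I_D.
Substituting gives 0.502·I_D² − 2.75·I_D + 1.53 = 0, with roots I_D = 0.629 or 4.86 mA.
The root I_D = 4.86 mA gives V_GS = -0.243 V ≤ V_t, so take I_D = 0.629 mA.
Then V_GS = 2.13 V and V_DS = V_DD − I_D(R_D+R_S) = 16 − 0.629×2.06 = 14.7 V.
Saturation requires V_DS ≥ V_GS − V_t = 0.627 V; 14.7 ≥ 0.627 ✓.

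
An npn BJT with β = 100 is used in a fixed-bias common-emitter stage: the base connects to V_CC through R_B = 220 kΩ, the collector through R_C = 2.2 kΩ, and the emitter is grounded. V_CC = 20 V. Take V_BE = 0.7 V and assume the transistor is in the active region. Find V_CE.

Base loop: V_CC = I_B·R_B + V_BE, so I_B = (20 − 0.7)/220 kΩ = 0.0877 mA.
In the active region I_C = β·I_B = 100 × 0.0877 = 8.77 mA.
Collector loop: V_CE = V_CC − I_C·R_C = 20 − 8.77×2.2 = 0.7 V.
Since V_CE = 0.7 V > V_CE(sat) ≈ 0.2 V, the transistor is in the active region as assumed.

V_CE ≈ 0.7 V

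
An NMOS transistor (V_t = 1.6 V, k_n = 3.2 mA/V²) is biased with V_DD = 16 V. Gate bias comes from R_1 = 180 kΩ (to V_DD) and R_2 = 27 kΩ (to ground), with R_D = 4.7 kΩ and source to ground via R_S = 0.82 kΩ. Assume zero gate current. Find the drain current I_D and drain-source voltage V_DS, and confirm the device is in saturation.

I_D ≈ 0.18 mA, V_DS ≈ 15 V

V_G = V_DD·R_2/(R_1+R_2) = 16×27/207 = 2.09 V.
Assume saturation: I_D = (k_n/2)(V_GS − V_t)² with V_GS = V_G − I_D·R_S = 2.09 − 0.82·I_D.
Substituting gives 1.08·I_D² − 2.28·I_D + 0.379 = 0, with roots I_D = 0.182 or 1.93 mA.
The root I_D = 1.93 mA gives V_GS = 0.5 V ≤ V_t, so take I_D = 0.182 mA.
Then V_GS = 1.94 V and V_DS = V_DD − I_D(R_D+R_S) = 16 − 0.182×5.52 = 15 V.
Saturation requires V_DS ≥ V_GS − V_t = 0.338 V; 15 ≥ 0.338 ✓.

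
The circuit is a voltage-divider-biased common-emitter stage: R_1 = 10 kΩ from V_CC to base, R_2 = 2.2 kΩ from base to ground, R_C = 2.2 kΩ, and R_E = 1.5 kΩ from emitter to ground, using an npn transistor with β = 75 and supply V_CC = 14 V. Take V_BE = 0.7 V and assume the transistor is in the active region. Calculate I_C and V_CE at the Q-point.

I_C ≈ 1.2 mA, V_CE ≈ 9.6 V

Thevenize the base divider: V_Th = V_CC·R_2/(R_1+R_2) = 14×2.2/12.2 = 2.52 V, R_Th = R_1‖R_2 = 1.8 kΩ.
Base-emitter loop: V_Th = I_B·R_Th + V_BE + (β+1)I_B·R_E, so I_B = (2.52 − 0.7) / (1.8 + 76×1.5) = 0.0158 mA.
I_C = β·I_B = 75×0.0158 = 1.18 mA, and I_E = (β+1)I_B = 1.2 mA.
V_CE = V_CC − I_C·R_C − I_E·R_E = 14 − 1.18×2.2 − 1.2×1.5 = 9.6 V.
V_CE = 9.6 V > 0.2 V confirms active-region operation.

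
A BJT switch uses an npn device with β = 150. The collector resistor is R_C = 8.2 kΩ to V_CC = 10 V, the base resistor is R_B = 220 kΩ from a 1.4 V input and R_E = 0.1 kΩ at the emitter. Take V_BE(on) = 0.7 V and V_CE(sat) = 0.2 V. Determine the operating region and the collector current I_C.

Assume active. Base-emitter loop: I_B = (V_BB − V_BE)/(R_B + (β+1)R_E) = (1.4 − 0.7)/(220 + 151×0.1) = 0.00298 mA.
I_C = β·I_B = 150×0.00298 = 0.447 mA.
V_CE = V_CC − I_C·R_C − I_E·R_E = 10 − 0.447×8.2 − 0.45×0.1 = 6.29 V > V_CE(sat), so the active-region assumption holds.

active; I_C ≈ 0.45 mA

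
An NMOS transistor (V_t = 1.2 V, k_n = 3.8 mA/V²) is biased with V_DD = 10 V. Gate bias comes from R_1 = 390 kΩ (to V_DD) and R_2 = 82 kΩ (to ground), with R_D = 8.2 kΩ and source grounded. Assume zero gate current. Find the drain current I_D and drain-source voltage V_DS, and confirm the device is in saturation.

V_G = V_DD·R_2/(R_1+R_2) = 10×82/472 = 1.74 V. With the source grounded, V_GS = V_G = 1.74 V.
Assume saturation: I_D = (k_n/2)(V_GS − V_t)² = (3.8/2)×(1.74 − 1.2)² = 1.9×0.537² = 0.548 mA.
V_DS = V_DD − I_D·R_D = 10 − 0.548×8.2 = 5.5 V.
Saturation requires V_DS ≥ V_GS − V_t = 0.537 V; 5.5 ≥ 0.537 ✓.

I_D ≈ 0.55 mA, V_DS ≈ 5.5 V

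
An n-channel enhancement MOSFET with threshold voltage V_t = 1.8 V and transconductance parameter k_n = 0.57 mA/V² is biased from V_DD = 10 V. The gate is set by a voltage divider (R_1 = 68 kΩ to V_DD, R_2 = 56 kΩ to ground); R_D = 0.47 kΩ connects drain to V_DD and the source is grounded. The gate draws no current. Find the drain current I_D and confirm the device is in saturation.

I_D ≈ 2.1 mA

V_G = V_DD·R_2/(R_1+R_2) = 10×56/124 = 4.52 V. With the source grounded, V_GS = V_G = 4.52 V.
Assume saturation: I_D = (k_n/2)(V_GS − V_t)² = (0.57/2)×(4.52 − 1.8)² = 0.285×2.72² = 2.1 mA.
V_DS = V_DD − I_D·R_D = 10 − 2.1×0.47 = 9.01 V.
Saturation requires V_DS ≥ V_GS − V_t = 2.72 V; 9.01 ≥ 2.72 ✓.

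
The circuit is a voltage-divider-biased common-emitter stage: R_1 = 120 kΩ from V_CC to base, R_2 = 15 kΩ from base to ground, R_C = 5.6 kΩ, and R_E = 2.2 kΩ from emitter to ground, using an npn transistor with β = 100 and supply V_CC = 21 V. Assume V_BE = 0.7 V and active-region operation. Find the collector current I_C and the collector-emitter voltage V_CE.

Thevenize the base divider: V_Th = V_CC·R_2/(R_1+R_2) = 21×15/135 = 2.33 V, R_Th = R_1‖R_2 = 13.3 kΩ.
Base-emitter loop: V_Th = I_B·R_Th + V_BE + (β+1)I_B·R_E, so I_B = (2.33 − 0.7) / (13.3 + 101×2.2) = 0.00693 mA.
I_C = β·I_B = 100×0.00693 = 0.693 mA, and I_E = (β+1)I_B = 0.7 mA.
V_CE = V_CC − I_C·R_C − I_E·R_E = 21 − 0.693×5.6 − 0.7×2.2 = 15.6 V.
V_CE = 15.6 V > 0.2 V confirms active-region operation.

I_C ≈ 0.69 mA, V_CE ≈ 16 V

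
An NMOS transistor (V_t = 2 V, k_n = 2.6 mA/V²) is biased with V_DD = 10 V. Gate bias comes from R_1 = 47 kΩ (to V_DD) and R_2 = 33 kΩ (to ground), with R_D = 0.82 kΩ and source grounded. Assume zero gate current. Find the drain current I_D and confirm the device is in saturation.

V_G = V_DD·R_2/(R_1+R_2) = 10×33/80 = 4.12 V. With the source grounded, V_GS = V_G = 4.12 V.
Assume saturation: I_D = (k_n/2)(V_GS − V_t)² = (2.6/2)×(4.12 − 2)² = 1.3×2.12² = 5.87 mA.
V_DS = V_DD − I_D·R_D = 10 − 5.87×0.82 = 5.19 V.
Saturation requires V_DS ≥ V_GS − V_t = 2.12 V; 5.19 ≥ 2.12 ✓.

I_D ≈ 5.9 mA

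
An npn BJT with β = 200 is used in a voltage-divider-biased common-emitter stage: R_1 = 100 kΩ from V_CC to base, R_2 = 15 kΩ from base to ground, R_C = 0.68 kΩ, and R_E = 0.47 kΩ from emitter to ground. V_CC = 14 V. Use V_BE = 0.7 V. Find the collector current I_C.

Thevenize the base divider: V_Th = V_CC·R_2/(R_1+R_2) = 14×15/115 = 1.83 V, R_Th = R_1‖R_2 = 13 kΩ.
Base-emitter loop: V_Th = I_B·R_Th + V_BE + (β+1)I_B·R_E, so I_B = (1.83 − 0.7) / (13 + 201×0.47) = 0.0105 mA.
I_C = β·I_B = 200×0.0105 = 2.09 mA, and I_E = (β+1)I_B = 2.11 mA.
V_CE = V_CC − I_C·R_C − I_E·R_E = 14 − 2.09×0.68 − 2.11×0.47 = 11.6 V.
V_CE = 11.6 V > 0.2 V confirms active-region operation.

I_C ≈ 2.1 mA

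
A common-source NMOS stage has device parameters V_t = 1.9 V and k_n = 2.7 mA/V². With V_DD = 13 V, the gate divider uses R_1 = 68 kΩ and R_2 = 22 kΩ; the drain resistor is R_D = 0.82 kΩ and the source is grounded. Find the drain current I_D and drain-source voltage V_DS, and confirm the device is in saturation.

I_D ≈ 2.2 mA, V_DS ≈ 11 V

V_G = V_DD·R_2/(R_1+R_2) = 13×22/90 = 3.18 V. With the source grounded, V_GS = V_G = 3.18 V.
Assume saturation: I_D = (k_n/2)(V_GS − V_t)² = (2.7/2)×(3.18 − 1.9)² = 1.35×1.28² = 2.2 mA.
V_DS = V_DD − I_D·R_D = 13 − 2.2×0.82 = 11.2 V.
Saturation requires V_DS ≥ V_GS − V_t = 1.28 V; 11.2 ≥ 1.28 ✓.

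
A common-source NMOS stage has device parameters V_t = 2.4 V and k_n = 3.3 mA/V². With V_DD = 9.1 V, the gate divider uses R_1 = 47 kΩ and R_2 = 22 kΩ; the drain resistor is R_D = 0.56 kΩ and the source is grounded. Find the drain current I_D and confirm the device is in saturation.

I_D ≈ 0.41 mA

V_G = V_DD·R_2/(R_1+R_2) = 9.1×22/69 = 2.9 V. With the source grounded, V_GS = V_G = 2.9 V.
Assume saturation: I_D = (k_n/2)(V_GS − V_t)² = (3.3/2)×(2.9 − 2.4)² = 1.65×0.501² = 0.415 mA.
V_DS = V_DD − I_D·R_D = 9.1 − 0.415×0.56 = 8.87 V.
Saturation requires V_DS ≥ V_GS − V_t = 0.501 V; 8.87 ≥ 0.501 ✓.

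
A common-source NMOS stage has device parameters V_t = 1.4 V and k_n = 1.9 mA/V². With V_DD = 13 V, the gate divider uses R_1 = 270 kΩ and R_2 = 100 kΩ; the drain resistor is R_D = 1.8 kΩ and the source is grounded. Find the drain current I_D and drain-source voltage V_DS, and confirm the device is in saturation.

I_D ≈ 4.2 mA, V_DS ≈ 5.4 V

V_G = V_DD·R_2/(R_1+R_2) = 13×100/370 = 3.51 V. With the source grounded, V_GS = V_G = 3.51 V.
Assume saturation: I_D = (k_n/2)(V_GS − V_t)² = (1.9/2)×(3.51 − 1.4)² = 0.95×2.11² = 4.24 mA.
V_DS = V_DD − I_D·R_D = 13 − 4.24×1.8 = 5.36 V.
Saturation requires V_DS ≥ V_GS − V_t = 2.11 V; 5.36 ≥ 2.11 ✓.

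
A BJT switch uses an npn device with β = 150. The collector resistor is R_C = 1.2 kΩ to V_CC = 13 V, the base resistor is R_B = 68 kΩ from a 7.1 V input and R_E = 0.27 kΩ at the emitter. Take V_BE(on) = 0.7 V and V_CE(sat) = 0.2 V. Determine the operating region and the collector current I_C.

Assume active: I_B = (7.1 − 0.7)/(68 + 151×0.27) = 0.0588 mA, I_C = β·I_B = 8.83 mA.
Then V_CE = 13 − 8.83×1.2 − 8.88×0.27 = 0.00995 V < 0.2 V — the active assumption fails.
Re-solve with V_CE = 0.2 V. KCL at the emitter: V_E/R_E = (V_BB−0.7−V_E)/R_B + (V_CC−0.2−V_E)/R_C, giving V_E = 2.36 V.
I_C = (V_CC − 0.2 − V_E)/R_C = (12.8 − 2.36)/1.2 = 8.7 mA.
Check: I_B = (6.4 − 2.36)/68 = 0.0594 mA, and β·I_B = 8.9 mA > I_C, confirming saturation.

saturation; I_C ≈ 8.7 mA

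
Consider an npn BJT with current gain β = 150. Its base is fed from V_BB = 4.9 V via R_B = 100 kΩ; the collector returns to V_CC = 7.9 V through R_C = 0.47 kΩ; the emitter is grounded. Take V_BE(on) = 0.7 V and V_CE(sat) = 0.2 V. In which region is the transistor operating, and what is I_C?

active; I_C ≈ 6.3 mA

Assume active. Base-emitter loop: I_B = (V_BB − V_BE)/R_B = (4.9 − 0.7)/100 = 0.042 mA.
I_C = β·I_B = 150×0.042 = 6.3 mA.
V_CE = V_CC − I_C·R_C = 7.9 − 6.3×0.47 = 4.94 V > V_CE(sat), so the active-region assumption holds.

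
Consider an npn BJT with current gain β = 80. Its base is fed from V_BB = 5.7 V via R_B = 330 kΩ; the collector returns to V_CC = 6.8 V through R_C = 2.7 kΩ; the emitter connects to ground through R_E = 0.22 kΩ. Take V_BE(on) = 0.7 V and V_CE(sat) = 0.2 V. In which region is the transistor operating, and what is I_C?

Assume active. Base-emitter loop: I_B = (V_BB − V_BE)/(R_B + (β+1)R_E) = (5.7 − 0.7)/(330 + 81×0.22) = 0.0144 mA.
I_C = β·I_B = 80×0.0144 = 1.15 mA.
V_CE = V_CC − I_C·R_C − I_E·R_E = 6.8 − 1.15×2.7 − 1.16×0.22 = 3.44 V > V_CE(sat), so the active-region assumption holds.

active; I_C ≈ 1.2 mA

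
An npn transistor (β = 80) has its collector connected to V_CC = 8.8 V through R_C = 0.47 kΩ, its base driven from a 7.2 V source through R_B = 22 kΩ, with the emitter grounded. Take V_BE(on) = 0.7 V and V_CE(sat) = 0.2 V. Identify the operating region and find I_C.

Assume active: I_B = (7.2 − 0.7)/22 = 0.295 mA, giving I_C = β·I_B = 23.6 mA.
But then V_CE = 8.8 − 23.6×0.47 = -2.31 V < V_CE(sat) = 0.2 V — impossible in the active region.
So the transistor is saturated. With V_CE = 0.2 V, I_C = (V_CC − 0.2)/R_C = 8.6/0.47 = 18.3 mA.
Check: β·I_B = 23.6 mA > I_C = 18.3 mA, confirming saturation.

saturation; I_C ≈ 18 mA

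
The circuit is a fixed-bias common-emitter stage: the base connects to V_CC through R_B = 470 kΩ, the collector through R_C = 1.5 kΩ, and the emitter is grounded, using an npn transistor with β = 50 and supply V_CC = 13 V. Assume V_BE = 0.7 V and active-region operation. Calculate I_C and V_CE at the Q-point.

I_C ≈ 1.3 mA, V_CE ≈ 11 V

Base loop: V_CC = I_B·R_B + V_BE, so I_B = (13 − 0.7)/470 kΩ = 0.0262 mA.
In the active region I_C = β·I_B = 50 × 0.0262 = 1.31 mA.
Collector loop: V_CE = V_CC − I_C·R_C = 13 − 1.31×1.5 = 11 V.
Since V_CE = 11 V > V_CE(sat) ≈ 0.2 V, the transistor is in the active region as assumed.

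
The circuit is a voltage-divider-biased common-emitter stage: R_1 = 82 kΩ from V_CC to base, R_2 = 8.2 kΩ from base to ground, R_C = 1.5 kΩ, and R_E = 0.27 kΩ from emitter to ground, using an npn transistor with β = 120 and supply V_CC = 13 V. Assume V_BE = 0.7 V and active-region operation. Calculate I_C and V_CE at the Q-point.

I_C ≈ 1.4 mA, V_CE ≈ 10 V

Thevenize the base divider: V_Th = V_CC·R_2/(R_1+R_2) = 13×8.2/90.2 = 1.18 V, R_Th = R_1‖R_2 = 7.45 kΩ.
Base-emitter loop: V_Th = I_B·R_Th + V_BE + (β+1)I_B·R_E, so I_B = (1.18 − 0.7) / (7.45 + 121×0.27) = 0.012 mA.
I_C = β·I_B = 120×0.012 = 1.44 mA, and I_E = (β+1)I_B = 1.45 mA.
V_CE = V_CC − I_C·R_C − I_E·R_E = 13 − 1.44×1.5 − 1.45×0.27 = 10.4 V.
V_CE = 10.4 V > 0.2 V confirms active-region operation.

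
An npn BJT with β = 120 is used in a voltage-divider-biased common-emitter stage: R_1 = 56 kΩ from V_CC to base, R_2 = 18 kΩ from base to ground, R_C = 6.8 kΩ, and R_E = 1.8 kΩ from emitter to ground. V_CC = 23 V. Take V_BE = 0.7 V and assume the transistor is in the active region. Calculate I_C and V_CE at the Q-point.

I_C ≈ 2.5 mA, V_CE ≈ 1.1 V

Thevenize the base divider: V_Th = V_CC·R_2/(R_1+R_2) = 23×18/74 = 5.59 V, R_Th = R_1‖R_2 = 13.6 kΩ.
Base-emitter loop: V_Th = I_B·R_Th + V_BE + (β+1)I_B·R_E, so I_B = (5.59 − 0.7) / (13.6 + 121×1.8) = 0.0212 mA.
I_C = β·I_B = 120×0.0212 = 2.54 mA, and I_E = (β+1)I_B = 2.56 mA.
V_CE = V_CC − I_C·R_C − I_E·R_E = 23 − 2.54×6.8 − 2.56×1.8 = 1.14 V.
V_CE = 1.14 V > 0.2 V confirms active-region operation.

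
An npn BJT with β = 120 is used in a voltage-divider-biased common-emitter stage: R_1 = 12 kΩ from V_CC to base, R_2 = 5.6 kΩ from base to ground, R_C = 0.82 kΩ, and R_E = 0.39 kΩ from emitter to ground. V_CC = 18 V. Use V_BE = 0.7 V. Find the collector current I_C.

I_C ≈ 12 mA

Thevenize the base divider: V_Th = V_CC·R_2/(R_1+R_2) = 18×5.6/17.6 = 5.73 V, R_Th = R_1‖R_2 = 3.82 kΩ.
Base-emitter loop: V_Th = I_B·R_Th + V_BE + (β+1)I_B·R_E, so I_B = (5.73 − 0.7) / (3.82 + 121×0.39) = 0.0986 mA.
I_C = β·I_B = 120×0.0986 = 11.8 mA, and I_E = (β+1)I_B = 11.9 mA.
V_CE = V_CC − I_C·R_C − I_E·R_E = 18 − 11.8×0.82 − 11.9×0.39 = 3.65 V.
V_CE = 3.65 V > 0.2 V confirms active-region operation.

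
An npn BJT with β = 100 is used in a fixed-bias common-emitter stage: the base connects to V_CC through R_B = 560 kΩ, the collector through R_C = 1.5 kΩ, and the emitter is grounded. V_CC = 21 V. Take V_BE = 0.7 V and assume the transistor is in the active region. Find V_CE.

V_CE ≈ 16 V

Base loop: V_CC = I_B·R_B + V_BE, so I_B = (21 − 0.7)/560 kΩ = 0.0363 mA.
In the active region I_C = β·I_B = 100 × 0.0363 = 3.63 mA.
Collector loop: V_CE = V_CC − I_C·R_C = 21 − 3.63×1.5 = 15.6 V.
Since V_CE = 15.6 V > V_CE(sat) ≈ 0.2 V, the transistor is in the active region as assumed.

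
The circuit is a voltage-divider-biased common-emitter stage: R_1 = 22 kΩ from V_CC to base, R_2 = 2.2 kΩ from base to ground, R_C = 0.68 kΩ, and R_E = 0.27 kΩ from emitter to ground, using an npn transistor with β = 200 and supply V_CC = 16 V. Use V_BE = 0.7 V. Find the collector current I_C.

I_C ≈ 2.7 mA

Thevenize the base divider: V_Th = V_CC·R_2/(R_1+R_2) = 16×2.2/24.2 = 1.45 V, R_Th = R_1‖R_2 = 2 kΩ.
Base-emitter loop: V_Th = I_B·R_Th + V_BE + (β+1)I_B·R_E, so I_B = (1.45 − 0.7) / (2 + 201×0.27) = 0.0134 mA.
I_C = β·I_B = 200×0.0134 = 2.68 mA, and I_E = (β+1)I_B = 2.7 mA.
V_CE = V_CC − I_C·R_C − I_E·R_E = 16 − 2.68×0.68 − 2.7×0.27 = 13.4 V.
V_CE = 13.4 V > 0.2 V confirms active-region operation.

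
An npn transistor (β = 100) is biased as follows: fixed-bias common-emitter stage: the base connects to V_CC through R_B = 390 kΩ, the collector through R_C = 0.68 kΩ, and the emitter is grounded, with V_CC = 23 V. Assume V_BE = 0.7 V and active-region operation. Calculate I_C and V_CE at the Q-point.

I_C ≈ 5.7 mA, V_CE ≈ 19 V

Base loop: V_CC = I_B·R_B + V_BE, so I_B = (23 − 0.7)/390 kΩ = 0.0572 mA.
In the active region I_C = β·I_B = 100 × 0.0572 = 5.72 mA.
Collector loop: V_CE = V_CC − I_C·R_C = 23 − 5.72×0.68 = 19.1 V.
Since V_CE = 19.1 V > V_CE(sat) ≈ 0.2 V, the transistor is in the active region as assumed.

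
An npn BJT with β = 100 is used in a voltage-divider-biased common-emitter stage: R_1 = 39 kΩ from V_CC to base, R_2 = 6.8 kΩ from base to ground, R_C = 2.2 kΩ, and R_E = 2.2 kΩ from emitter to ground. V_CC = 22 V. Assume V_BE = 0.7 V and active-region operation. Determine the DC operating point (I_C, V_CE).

Thevenize the base divider: V_Th = V_CC·R_2/(R_1+R_2) = 22×6.8/45.8 = 3.27 V, R_Th = R_1‖R_2 = 5.79 kΩ.
Base-emitter loop: V_Th = I_B·R_Th + V_BE + (β+1)I_B·R_E, so I_B = (3.27 − 0.7) / (5.79 + 101×2.2) = 0.0113 mA.
I_C = β·I_B = 100×0.0113 = 1.13 mA, and I_E = (β+1)I_B = 1.14 mA.
V_CE = V_CC − I_C·R_C − I_E·R_E = 22 − 1.13×2.2 − 1.14×2.2 = 17 V.
V_CE = 17 V > 0.2 V confirms active-region operation.

I_C ≈ 1.1 mA, V_CE ≈ 17 V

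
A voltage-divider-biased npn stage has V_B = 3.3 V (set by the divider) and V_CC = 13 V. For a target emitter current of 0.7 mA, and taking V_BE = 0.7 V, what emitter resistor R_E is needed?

V_E = V_B − V_BE = 3.3 − 0.7 = 2.6 V.
R_E = V_E / I_E = 2.6 / 0.7 = 3.71 kΩ.

R_E ≈ 3.7 kΩ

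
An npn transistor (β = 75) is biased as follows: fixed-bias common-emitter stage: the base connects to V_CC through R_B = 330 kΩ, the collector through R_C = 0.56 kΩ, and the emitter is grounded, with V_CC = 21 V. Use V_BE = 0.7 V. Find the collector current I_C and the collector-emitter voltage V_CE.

Base loop: V_CC = I_B·R_B + V_BE, so I_B = (21 − 0.7)/330 kΩ = 0.0615 mA.
In the active region I_C = β·I_B = 75 × 0.0615 = 4.61 mA.
Collector loop: V_CE = V_CC − I_C·R_C = 21 − 4.61×0.56 = 18.4 V.
Since V_CE = 18.4 V > V_CE(sat) ≈ 0.2 V, the transistor is in the active region as assumed.

I_C ≈ 4.6 mA, V_CE ≈ 18 V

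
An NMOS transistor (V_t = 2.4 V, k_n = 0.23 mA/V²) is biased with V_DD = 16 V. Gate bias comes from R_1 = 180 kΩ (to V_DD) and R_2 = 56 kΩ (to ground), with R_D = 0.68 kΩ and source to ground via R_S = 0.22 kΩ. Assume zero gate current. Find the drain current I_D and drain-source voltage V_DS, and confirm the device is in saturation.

V_G = V_DD·R_2/(R_1+R_2) = 16×56/236 = 3.8 V.
Assume saturation: I_D = (k_n/2)(V_GS − V_t)² with V_GS = V_G − I_D·R_S = 3.8 − 0.22·I_D.
Substituting gives 0.00557·I_D² − 1.07·I_D + 0.224 = 0, with roots I_D = 0.21 or 192 mA.
The root I_D = 192 mA gives V_GS = -38.5 V ≤ V_t, so take I_D = 0.21 mA.
Then V_GS = 3.75 V and V_DS = V_DD − I_D(R_D+R_S) = 16 − 0.21×0.9 = 15.8 V.
Saturation requires V_DS ≥ V_GS − V_t = 1.35 V; 15.8 ≥ 1.35 ✓.

I_D ≈ 0.21 mA, V_DS ≈ 16 V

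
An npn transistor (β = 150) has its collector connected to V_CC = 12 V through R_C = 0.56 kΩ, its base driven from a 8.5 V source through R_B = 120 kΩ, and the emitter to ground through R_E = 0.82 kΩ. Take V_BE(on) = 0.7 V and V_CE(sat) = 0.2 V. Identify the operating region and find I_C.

active; I_C ≈ 4.8 mA

Assume active. Base-emitter loop: I_B = (V_BB − V_BE)/(R_B + (β+1)R_E) = (8.5 − 0.7)/(120 + 151×0.82) = 0.032 mA.
I_C = β·I_B = 150×0.032 = 4.8 mA.
V_CE = V_CC − I_C·R_C − I_E·R_E = 12 − 4.8×0.56 − 4.83×0.82 = 5.35 V > V_CE(sat), so the active-region assumption holds.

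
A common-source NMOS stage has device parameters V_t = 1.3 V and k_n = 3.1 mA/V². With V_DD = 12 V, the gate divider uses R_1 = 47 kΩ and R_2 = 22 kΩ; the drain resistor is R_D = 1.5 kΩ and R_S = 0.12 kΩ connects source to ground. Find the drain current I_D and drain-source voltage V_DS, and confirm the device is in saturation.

I_D ≈ 5.4 mA, V_DS ≈ 3.2 V

V_G = V_DD·R_2/(R_1+R_2) = 12×22/69 = 3.83 V.
Assume saturation: I_D = (k_n/2)(V_GS − V_t)² with V_GS = V_G − I_D·R_S = 3.83 − 0.12·I_D.
Substituting gives 0.0223·I_D² − 1.94·I_D + 9.89 = 0, with roots I_D = 5.44 or 81.5 mA.
The root I_D = 81.5 mA gives V_GS = -5.95 V ≤ V_t, so take I_D = 5.44 mA.
Then V_GS = 3.17 V and V_DS = V_DD − I_D(R_D+R_S) = 12 − 5.44×1.62 = 3.19 V.
Saturation requires V_DS ≥ V_GS − V_t = 1.87 V; 3.19 ≥ 1.87 ✓.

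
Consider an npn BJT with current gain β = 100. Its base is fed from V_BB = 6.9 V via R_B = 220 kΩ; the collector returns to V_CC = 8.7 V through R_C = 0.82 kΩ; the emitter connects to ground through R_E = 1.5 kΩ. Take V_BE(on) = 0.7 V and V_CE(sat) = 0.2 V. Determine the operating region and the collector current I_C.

active; I_C ≈ 1.7 mA

Assume active. Base-emitter loop: I_B = (V_BB − V_BE)/(R_B + (β+1)R_E) = (6.9 − 0.7)/(220 + 101×1.5) = 0.0167 mA.
I_C = β·I_B = 100×0.0167 = 1.67 mA.
V_CE = V_CC − I_C·R_C − I_E·R_E = 8.7 − 1.67×0.82 − 1.69×1.5 = 4.8 V > V_CE(sat), so the active-region assumption holds.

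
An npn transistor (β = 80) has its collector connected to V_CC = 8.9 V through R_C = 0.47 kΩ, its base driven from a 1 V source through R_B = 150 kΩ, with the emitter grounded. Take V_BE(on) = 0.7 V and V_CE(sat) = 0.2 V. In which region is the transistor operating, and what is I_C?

active; I_C ≈ 0.16 mA

Assume active. Base-emitter loop: I_B = (V_BB − V_BE)/R_B = (1 − 0.7)/150 = 0.002 mA.
I_C = β·I_B = 80×0.002 = 0.16 mA.
V_CE = V_CC − I_C·R_C = 8.9 − 0.16×0.47 = 8.82 V > V_CE(sat), so the active-region assumption holds.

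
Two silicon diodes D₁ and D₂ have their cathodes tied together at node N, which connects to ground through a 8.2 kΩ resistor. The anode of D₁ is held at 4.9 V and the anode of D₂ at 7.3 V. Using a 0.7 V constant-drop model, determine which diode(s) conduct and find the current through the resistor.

Assume both conduct. Then node N would need to be at both 4.9−0.7 = 4.2 V and 7.3−0.7 = 6.6 V, which is impossible.
Assume only D₂ conducts: V_N = 7.3 − 0.7 = 6.6 V, so I_R = 6.6/8.2 = 0.805 mA.
Check D₁: its anode-to-cathode voltage is 4.9 − 6.6 = -1.7 V < 0.7 V, so it is off. The assumption is consistent.

Only D₂ conducts; I_R ≈ 0.8 mA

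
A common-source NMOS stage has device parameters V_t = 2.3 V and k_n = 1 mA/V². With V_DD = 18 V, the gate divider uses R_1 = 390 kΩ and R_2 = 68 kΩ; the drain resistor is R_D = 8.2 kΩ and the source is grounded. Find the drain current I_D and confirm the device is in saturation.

I_D ≈ 0.069 mA

V_G = V_DD·R_2/(R_1+R_2) = 18×68/458 = 2.67 V. With the source grounded, V_GS = V_G = 2.67 V.
Assume saturation: I_D = (k_n/2)(V_GS − V_t)² = (1/2)×(2.67 − 2.3)² = 0.5×0.372² = 0.0694 mA.
V_DS = V_DD − I_D·R_D = 18 − 0.0694×8.2 = 17.4 V.
Saturation requires V_DS ≥ V_GS − V_t = 0.372 V; 17.4 ≥ 0.372 ✓.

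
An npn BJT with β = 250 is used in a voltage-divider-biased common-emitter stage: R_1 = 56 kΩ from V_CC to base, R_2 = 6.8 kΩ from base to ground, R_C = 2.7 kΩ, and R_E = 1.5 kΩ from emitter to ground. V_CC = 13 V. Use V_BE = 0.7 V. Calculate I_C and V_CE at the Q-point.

Thevenize the base divider: V_Th = V_CC·R_2/(R_1+R_2) = 13×6.8/62.8 = 1.41 V, R_Th = R_1‖R_2 = 6.06 kΩ.
Base-emitter loop: V_Th = I_B·R_Th + V_BE + (β+1)I_B·R_E, so I_B = (1.41 − 0.7) / (6.06 + 251×1.5) = 0.00185 mA.
I_C = β·I_B = 250×0.00185 = 0.462 mA, and I_E = (β+1)I_B = 0.464 mA.
V_CE = V_CC − I_C·R_C − I_E·R_E = 13 − 0.462×2.7 − 0.464×1.5 = 11.1 V.
V_CE = 11.1 V > 0.2 V confirms active-region operation.

I_C ≈ 0.46 mA, V_CE ≈ 11 V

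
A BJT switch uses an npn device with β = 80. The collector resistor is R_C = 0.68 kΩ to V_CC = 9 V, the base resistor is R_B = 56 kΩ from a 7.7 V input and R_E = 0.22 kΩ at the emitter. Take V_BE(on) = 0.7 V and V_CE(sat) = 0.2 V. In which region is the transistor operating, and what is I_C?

Assume active. Base-emitter loop: I_B = (V_BB − V_BE)/(R_B + (β+1)R_E) = (7.7 − 0.7)/(56 + 81×0.22) = 0.0948 mA.
I_C = β·I_B = 80×0.0948 = 7.59 mA.
V_CE = V_CC − I_C·R_C − I_E·R_E = 9 − 7.59×0.68 − 7.68×0.22 = 2.15 V > V_CE(sat), so the active-region assumption holds.

active; I_C ≈ 7.6 mA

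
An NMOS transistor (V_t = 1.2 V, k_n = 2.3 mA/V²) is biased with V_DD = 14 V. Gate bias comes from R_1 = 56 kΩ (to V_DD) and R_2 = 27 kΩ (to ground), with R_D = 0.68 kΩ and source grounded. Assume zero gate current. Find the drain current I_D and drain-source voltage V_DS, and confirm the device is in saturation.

I_D ≈ 13 mA, V_DS ≈ 5.2 V

V_G = V_DD·R_2/(R_1+R_2) = 14×27/83 = 4.55 V. With the source grounded, V_GS = V_G = 4.55 V.
Assume saturation: I_D = (k_n/2)(V_GS − V_t)² = (2.3/2)×(4.55 − 1.2)² = 1.15×3.35² = 12.9 mA.
V_DS = V_DD − I_D·R_D = 14 − 12.9×0.68 = 5.2 V.
Saturation requires V_DS ≥ V_GS − V_t = 3.35 V; 5.2 ≥ 3.35 ✓.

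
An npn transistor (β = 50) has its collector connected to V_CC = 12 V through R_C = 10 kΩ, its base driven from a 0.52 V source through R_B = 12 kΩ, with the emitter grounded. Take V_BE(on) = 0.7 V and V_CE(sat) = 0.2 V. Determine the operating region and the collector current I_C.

cutoff; I_C ≈ 0

V_BB = 0.52 V ≤ V_BE(on) = 0.7 V, so the base-emitter junction is not forward biased.
The transistor is in cutoff: I_B = I_C = 0.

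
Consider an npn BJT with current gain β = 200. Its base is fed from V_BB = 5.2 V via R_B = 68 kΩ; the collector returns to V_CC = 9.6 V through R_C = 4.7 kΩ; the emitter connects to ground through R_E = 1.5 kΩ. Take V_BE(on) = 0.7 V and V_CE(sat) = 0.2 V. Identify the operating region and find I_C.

Assume active: I_B = (5.2 − 0.7)/(68 + 201×1.5) = 0.0122 mA, I_C = β·I_B = 2.44 mA.
Then V_CE = 9.6 − 2.44×4.7 − 2.45×1.5 = -5.52 V < 0.2 V — the active assumption fails.
Re-solve with V_CE = 0.2 V. KCL at the emitter: V_E/R_E = (V_BB−0.7−V_E)/R_B + (V_CC−0.2−V_E)/R_C, giving V_E = 2.31 V.
I_C = (V_CC − 0.2 − V_E)/R_C = (9.4 − 2.31)/4.7 = 1.51 mA.
Check: I_B = (4.5 − 2.31)/68 = 0.0322 mA, and β·I_B = 6.44 mA > I_C, confirming saturation.

saturation; I_C ≈ 1.5 mA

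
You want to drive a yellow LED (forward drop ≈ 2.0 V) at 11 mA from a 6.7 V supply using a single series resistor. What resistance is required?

The resistor drops V_S − V_D = 6.7 − 2.0 = 4.7 V at 11 mA.
R = 4.7 V / 11 mA = 0.427 kΩ.

R ≈ 0.43 kΩ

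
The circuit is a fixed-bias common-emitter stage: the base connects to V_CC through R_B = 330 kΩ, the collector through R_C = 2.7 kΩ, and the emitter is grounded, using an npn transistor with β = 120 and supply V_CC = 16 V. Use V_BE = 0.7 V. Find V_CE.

V_CE ≈ 0.98 V

Base loop: V_CC = I_B·R_B + V_BE, so I_B = (16 − 0.7)/330 kΩ = 0.0464 mA.
In the active region I_C = β·I_B = 120 × 0.0464 = 5.56 mA.
Collector loop: V_CE = V_CC − I_C·R_C = 16 − 5.56×2.7 = 0.978 V.
Since V_CE = 0.978 V > V_CE(sat) ≈ 0.2 V, the transistor is in the active region as assumed.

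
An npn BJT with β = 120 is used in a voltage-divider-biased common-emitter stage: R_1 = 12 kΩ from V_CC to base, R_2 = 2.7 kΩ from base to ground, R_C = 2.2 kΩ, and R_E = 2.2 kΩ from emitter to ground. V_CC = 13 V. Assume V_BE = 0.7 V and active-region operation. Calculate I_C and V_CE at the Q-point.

I_C ≈ 0.75 mA, V_CE ≈ 9.7 V

Thevenize the base divider: V_Th = V_CC·R_2/(R_1+R_2) = 13×2.7/14.7 = 2.39 V, R_Th = R_1‖R_2 = 2.2 kΩ.
Base-emitter loop: V_Th = I_B·R_Th + V_BE + (β+1)I_B·R_E, so I_B = (2.39 − 0.7) / (2.2 + 121×2.2) = 0.00629 mA.
I_C = β·I_B = 120×0.00629 = 0.755 mA, and I_E = (β+1)I_B = 0.761 mA.
V_CE = V_CC − I_C·R_C − I_E·R_E = 13 − 0.755×2.2 − 0.761×2.2 = 9.67 V.
V_CE = 9.67 V > 0.2 V confirms active-region operation.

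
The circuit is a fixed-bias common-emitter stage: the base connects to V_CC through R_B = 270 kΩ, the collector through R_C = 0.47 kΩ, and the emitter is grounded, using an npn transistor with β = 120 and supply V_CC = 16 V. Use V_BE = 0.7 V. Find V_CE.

Base loop: V_CC = I_B·R_B + V_BE, so I_B = (16 − 0.7)/270 kΩ = 0.0567 mA.
In the active region I_C = β·I_B = 120 × 0.0567 = 6.8 mA.
Collector loop: V_CE = V_CC − I_C·R_C = 16 − 6.8×0.47 = 12.8 V.
Since V_CE = 12.8 V > V_CE(sat) ≈ 0.2 V, the transistor is in the active region as assumed.

V_CE ≈ 13 V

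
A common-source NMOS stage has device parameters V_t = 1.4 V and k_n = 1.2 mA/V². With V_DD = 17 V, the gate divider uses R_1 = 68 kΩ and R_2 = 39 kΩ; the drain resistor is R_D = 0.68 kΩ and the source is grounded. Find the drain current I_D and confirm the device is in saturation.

I_D ≈ 14 mA

V_G = V_DD·R_2/(R_1+R_2) = 17×39/107 = 6.2 V. With the source grounded, V_GS = V_G = 6.2 V.
Assume saturation: I_D = (k_n/2)(V_GS − V_t)² = (1.2/2)×(6.2 − 1.4)² = 0.6×4.8² = 13.8 mA.
V_DS = V_DD − I_D·R_D = 17 − 13.8×0.68 = 7.61 V.
Saturation requires V_DS ≥ V_GS − V_t = 4.8 V; 7.61 ≥ 4.8 ✓.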